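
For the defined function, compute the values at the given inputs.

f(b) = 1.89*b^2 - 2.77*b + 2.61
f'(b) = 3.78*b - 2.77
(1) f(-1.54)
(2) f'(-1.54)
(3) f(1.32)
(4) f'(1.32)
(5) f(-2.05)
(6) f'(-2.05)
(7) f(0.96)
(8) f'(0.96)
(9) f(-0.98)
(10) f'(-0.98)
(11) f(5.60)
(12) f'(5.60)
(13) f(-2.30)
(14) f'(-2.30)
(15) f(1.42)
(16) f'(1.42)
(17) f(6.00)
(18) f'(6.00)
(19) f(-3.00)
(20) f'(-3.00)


(1) = 11.36
(2) = -8.59
(3) = 2.25
(4) = 2.22
(5) = 16.23
(6) = -10.52
(7) = 1.69
(8) = 0.86
(9) = 7.14
(10) = -6.47
(11) = 46.37
(12) = 18.40
(13) = 18.98
(14) = -11.46
(15) = 2.49
(16) = 2.60
(17) = 54.03
(18) = 19.91
(19) = 27.93
(20) = -14.11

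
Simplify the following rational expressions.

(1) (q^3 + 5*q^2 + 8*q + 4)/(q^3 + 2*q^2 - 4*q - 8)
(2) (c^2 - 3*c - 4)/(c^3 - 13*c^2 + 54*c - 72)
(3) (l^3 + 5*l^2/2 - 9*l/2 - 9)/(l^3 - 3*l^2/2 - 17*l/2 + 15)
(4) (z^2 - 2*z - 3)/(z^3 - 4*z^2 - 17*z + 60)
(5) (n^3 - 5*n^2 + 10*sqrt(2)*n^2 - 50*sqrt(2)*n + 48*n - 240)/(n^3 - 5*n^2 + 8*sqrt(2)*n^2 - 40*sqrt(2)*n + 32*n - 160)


(1) = (q + 1)/(q - 2)
(2) = (c + 1)/(c^2 - 9*c + 18)
(3) = (2*l + 3)/(2*l - 5)
(4) = (z + 1)/(z^2 - z - 20)
(5) = (n + 6*sqrt(2))/(n + 4*sqrt(2))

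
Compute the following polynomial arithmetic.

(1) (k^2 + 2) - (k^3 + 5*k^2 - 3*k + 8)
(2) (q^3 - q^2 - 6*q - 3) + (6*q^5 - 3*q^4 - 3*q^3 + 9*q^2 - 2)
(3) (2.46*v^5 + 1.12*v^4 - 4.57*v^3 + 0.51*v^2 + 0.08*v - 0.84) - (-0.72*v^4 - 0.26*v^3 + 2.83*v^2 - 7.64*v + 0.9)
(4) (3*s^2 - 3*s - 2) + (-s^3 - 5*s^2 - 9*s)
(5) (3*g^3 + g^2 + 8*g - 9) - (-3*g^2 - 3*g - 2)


(1) = -k^3 - 4*k^2 + 3*k - 6
(2) = 6*q^5 - 3*q^4 - 2*q^3 + 8*q^2 - 6*q - 5
(3) = 2.46*v^5 + 1.84*v^4 - 4.31*v^3 - 2.32*v^2 + 7.72*v - 1.74
(4) = -s^3 - 2*s^2 - 12*s - 2
(5) = 3*g^3 + 4*g^2 + 11*g - 7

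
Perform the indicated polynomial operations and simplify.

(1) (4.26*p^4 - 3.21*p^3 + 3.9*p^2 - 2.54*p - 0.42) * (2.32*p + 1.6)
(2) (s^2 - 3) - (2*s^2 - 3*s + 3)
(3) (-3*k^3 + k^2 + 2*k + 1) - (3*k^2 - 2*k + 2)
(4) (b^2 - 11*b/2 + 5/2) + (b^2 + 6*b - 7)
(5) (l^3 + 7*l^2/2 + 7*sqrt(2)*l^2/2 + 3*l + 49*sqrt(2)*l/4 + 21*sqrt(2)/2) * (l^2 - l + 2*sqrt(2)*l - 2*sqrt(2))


(1) = 9.8832*p^5 - 0.6312*p^4 + 3.912*p^3 + 0.3472*p^2 - 5.0384*p - 0.672
(2) = -s^2 + 3*s - 6
(3) = -3*k^3 - 2*k^2 + 4*k - 1
(4) = 2*b^2 + b/2 - 9/2
(5) = l^5 + 5*l^4/2 + 11*sqrt(2)*l^4/2 + 27*l^3/2 + 55*sqrt(2)*l^3/4 - 11*sqrt(2)*l^2/4 + 32*l^2 - 33*sqrt(2)*l/2 - 7*l - 42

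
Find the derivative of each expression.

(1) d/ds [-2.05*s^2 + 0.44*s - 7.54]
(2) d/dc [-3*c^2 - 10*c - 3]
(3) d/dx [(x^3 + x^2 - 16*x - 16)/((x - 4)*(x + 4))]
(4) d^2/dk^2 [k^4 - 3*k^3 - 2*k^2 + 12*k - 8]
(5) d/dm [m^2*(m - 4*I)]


(1) = 0.44 - 4.1*s
(2) = -6*c - 10
(3) = 1
(4) = 12*k^2 - 18*k - 4
(5) = m*(3*m - 8*I)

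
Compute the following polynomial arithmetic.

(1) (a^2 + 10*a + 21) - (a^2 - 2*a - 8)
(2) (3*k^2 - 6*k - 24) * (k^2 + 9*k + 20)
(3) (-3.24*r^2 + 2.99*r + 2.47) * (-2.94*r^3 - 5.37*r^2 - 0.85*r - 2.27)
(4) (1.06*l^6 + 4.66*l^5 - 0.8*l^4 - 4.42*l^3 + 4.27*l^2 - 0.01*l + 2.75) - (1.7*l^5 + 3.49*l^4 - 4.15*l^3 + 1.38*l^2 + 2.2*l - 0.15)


(1) = 12*a + 29
(2) = 3*k^4 + 21*k^3 - 18*k^2 - 336*k - 480
(3) = 9.5256*r^5 + 8.6082*r^4 - 20.5641*r^3 - 8.4506*r^2 - 8.8868*r - 5.6069
(4) = 1.06*l^6 + 2.96*l^5 - 4.29*l^4 - 0.27*l^3 + 2.89*l^2 - 2.21*l + 2.9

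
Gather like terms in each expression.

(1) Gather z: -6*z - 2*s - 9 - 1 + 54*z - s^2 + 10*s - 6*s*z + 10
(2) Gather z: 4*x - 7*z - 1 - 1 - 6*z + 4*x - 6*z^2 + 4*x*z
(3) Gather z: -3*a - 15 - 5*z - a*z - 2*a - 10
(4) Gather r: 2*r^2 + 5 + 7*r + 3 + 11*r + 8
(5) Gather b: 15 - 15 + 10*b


(1) = -s^2 + 8*s + z*(48 - 6*s)
(2) = 8*x - 6*z^2 + z*(4*x - 13) - 2
(3) = -5*a + z*(-a - 5) - 25
(4) = 2*r^2 + 18*r + 16
(5) = 10*b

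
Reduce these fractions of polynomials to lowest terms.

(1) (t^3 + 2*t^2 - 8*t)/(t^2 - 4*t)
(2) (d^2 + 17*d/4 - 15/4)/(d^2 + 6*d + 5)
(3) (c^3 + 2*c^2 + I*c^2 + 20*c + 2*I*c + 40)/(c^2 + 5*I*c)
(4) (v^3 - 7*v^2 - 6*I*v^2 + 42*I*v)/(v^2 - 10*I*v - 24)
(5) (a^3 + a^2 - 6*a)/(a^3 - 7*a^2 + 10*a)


(1) = (t^2 + 2*t - 8)/(t - 4)
(2) = (4*d - 3)/(4*d + 4)
(3) = (c^2 + c*(2 - 4*I) - 8*I)/c
(4) = (v^2 - 7*v)/(v - 4*I)
(5) = (a + 3)/(a - 5)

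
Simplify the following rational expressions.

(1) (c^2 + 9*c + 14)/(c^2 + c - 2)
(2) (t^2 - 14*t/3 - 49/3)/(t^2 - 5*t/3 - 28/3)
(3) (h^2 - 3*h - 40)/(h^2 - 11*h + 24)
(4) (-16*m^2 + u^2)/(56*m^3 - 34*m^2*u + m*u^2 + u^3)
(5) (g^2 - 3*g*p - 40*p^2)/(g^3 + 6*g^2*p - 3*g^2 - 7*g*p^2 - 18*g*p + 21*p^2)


(1) = (c + 7)/(c - 1)
(2) = (t - 7)/(t - 4)
(3) = (h + 5)/(h - 3)
(4) = (4*m + u)/(-14*m^2 + 5*m*u + u^2)
(5) = (-g^2 + 3*g*p + 40*p^2)/(-g^3 - 6*g^2*p + 3*g^2 + 7*g*p^2 + 18*g*p - 21*p^2)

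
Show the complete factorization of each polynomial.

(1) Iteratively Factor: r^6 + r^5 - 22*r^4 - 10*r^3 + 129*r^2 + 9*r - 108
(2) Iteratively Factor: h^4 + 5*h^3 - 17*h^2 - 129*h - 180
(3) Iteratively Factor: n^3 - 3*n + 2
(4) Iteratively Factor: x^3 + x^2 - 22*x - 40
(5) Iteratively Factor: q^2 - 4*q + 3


(1) = (r + 1)*(r^5 - 22*r^3 + 12*r^2 + 117*r - 108) = (r - 3)*(r + 1)*(r^4 + 3*r^3 - 13*r^2 - 27*r + 36) = (r - 3)*(r - 1)*(r + 1)*(r^3 + 4*r^2 - 9*r - 36) = (r - 3)*(r - 1)*(r + 1)*(r + 4)*(r^2 - 9) = (r - 3)*(r - 1)*(r + 1)*(r + 3)*(r + 4)*(r - 3)
(2) = (h + 4)*(h^3 + h^2 - 21*h - 45) = (h + 3)*(h + 4)*(h^2 - 2*h - 15) = (h + 3)^2*(h + 4)*(h - 5)
(3) = (n - 1)*(n^2 + n - 2) = (n - 1)^2*(n + 2)
(4) = (x - 5)*(x^2 + 6*x + 8) = (x - 5)*(x + 4)*(x + 2)
(5) = (q - 1)*(q - 3)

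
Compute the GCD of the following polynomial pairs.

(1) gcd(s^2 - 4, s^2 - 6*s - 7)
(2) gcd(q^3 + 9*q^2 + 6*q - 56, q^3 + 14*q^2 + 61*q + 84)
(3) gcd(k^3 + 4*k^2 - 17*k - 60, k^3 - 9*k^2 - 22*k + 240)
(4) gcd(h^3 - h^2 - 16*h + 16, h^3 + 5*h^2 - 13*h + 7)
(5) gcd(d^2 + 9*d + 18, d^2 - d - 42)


(1) = gcd((s - 2)*(s + 2), (s - 7)*(s + 1)) = 1
(2) = gcd((q - 2)*(q + 4)*(q + 7), (q + 3)*(q + 4)*(q + 7)) = q^2 + 11*q + 28
(3) = gcd((k - 4)*(k + 3)*(k + 5), (k - 8)*(k - 6)*(k + 5)) = k + 5
(4) = gcd((h - 4)*(h - 1)*(h + 4), (h - 1)^2*(h + 7)) = h - 1
(5) = d + 6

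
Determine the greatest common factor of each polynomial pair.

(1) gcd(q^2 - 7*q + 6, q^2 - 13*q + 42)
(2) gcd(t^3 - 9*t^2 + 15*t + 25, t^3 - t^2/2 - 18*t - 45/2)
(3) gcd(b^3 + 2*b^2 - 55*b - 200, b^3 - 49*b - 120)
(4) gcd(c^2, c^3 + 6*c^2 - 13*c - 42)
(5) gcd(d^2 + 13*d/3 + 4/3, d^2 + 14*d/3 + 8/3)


(1) = gcd((q - 6)*(q - 1), (q - 7)*(q - 6)) = q - 6
(2) = t - 5
(3) = gcd((b - 8)*(b + 5)^2, (b - 8)*(b + 3)*(b + 5)) = b^2 - 3*b - 40
(4) = 1
(5) = gcd((d + 1/3)*(d + 4), (d + 2/3)*(d + 4)) = d + 4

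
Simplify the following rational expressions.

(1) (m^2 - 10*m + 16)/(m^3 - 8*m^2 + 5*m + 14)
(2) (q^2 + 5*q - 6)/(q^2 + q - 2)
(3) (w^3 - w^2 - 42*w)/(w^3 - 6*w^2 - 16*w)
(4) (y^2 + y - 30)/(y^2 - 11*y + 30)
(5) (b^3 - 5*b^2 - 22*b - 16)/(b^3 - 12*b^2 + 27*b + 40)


(1) = (m - 8)/(m^2 - 6*m - 7)
(2) = (q + 6)/(q + 2)
(3) = (w^2 - w - 42)/(w^2 - 6*w - 16)
(4) = (y + 6)/(y - 6)
(5) = (b + 2)/(b - 5)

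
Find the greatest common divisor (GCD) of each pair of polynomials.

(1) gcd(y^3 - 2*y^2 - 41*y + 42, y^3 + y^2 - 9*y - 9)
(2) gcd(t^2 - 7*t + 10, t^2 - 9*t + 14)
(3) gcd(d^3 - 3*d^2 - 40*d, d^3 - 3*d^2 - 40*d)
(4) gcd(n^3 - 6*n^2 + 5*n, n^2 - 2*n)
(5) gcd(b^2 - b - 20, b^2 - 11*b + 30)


(1) = gcd((y - 7)*(y - 1)*(y + 6), (y - 3)*(y + 1)*(y + 3)) = 1
(2) = gcd((t - 5)*(t - 2), (t - 7)*(t - 2)) = t - 2
(3) = gcd(d*(d - 8)*(d + 5), d*(d - 8)*(d + 5)) = d^3 - 3*d^2 - 40*d
(4) = n
(5) = gcd((b - 5)*(b + 4), (b - 6)*(b - 5)) = b - 5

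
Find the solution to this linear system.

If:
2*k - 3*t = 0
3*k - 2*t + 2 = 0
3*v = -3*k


Then:
k = -6/5
t = -4/5
v = 6/5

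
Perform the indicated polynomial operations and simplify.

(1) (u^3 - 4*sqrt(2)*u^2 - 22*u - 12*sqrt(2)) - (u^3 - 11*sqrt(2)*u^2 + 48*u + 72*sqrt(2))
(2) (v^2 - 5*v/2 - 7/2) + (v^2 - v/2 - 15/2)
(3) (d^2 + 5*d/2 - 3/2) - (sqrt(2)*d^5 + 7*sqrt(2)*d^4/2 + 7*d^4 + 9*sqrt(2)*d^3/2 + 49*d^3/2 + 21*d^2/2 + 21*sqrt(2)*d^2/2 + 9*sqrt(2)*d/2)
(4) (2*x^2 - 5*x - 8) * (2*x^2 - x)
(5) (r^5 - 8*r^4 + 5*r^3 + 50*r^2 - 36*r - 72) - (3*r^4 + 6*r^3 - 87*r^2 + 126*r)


(1) = 7*sqrt(2)*u^2 - 70*u - 84*sqrt(2)
(2) = 2*v^2 - 3*v - 11
(3) = -sqrt(2)*d^5 - 7*d^4 - 7*sqrt(2)*d^4/2 - 49*d^3/2 - 9*sqrt(2)*d^3/2 - 21*sqrt(2)*d^2/2 - 19*d^2/2 - 9*sqrt(2)*d/2 + 5*d/2 - 3/2
(4) = 4*x^4 - 12*x^3 - 11*x^2 + 8*x
(5) = r^5 - 11*r^4 - r^3 + 137*r^2 - 162*r - 72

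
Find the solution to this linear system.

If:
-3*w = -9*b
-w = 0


Then:
b = 0
w = 0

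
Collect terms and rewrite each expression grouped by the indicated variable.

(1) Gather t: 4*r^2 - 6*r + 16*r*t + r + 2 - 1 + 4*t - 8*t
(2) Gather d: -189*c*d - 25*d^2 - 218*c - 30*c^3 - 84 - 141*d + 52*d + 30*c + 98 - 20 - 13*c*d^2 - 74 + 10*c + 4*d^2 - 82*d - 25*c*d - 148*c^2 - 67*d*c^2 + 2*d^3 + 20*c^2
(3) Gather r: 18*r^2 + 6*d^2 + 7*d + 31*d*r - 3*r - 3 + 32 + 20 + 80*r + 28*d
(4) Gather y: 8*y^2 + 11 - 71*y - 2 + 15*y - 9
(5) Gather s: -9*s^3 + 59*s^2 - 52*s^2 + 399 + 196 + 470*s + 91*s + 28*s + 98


(1) = 4*r^2 - 5*r + t*(16*r - 4) + 1
(2) = -30*c^3 - 128*c^2 - 178*c + 2*d^3 + d^2*(-13*c - 21) + d*(-67*c^2 - 214*c - 171) - 80
(3) = 6*d^2 + 35*d + 18*r^2 + r*(31*d + 77) + 49
(4) = 8*y^2 - 56*y
(5) = -9*s^3 + 7*s^2 + 589*s + 693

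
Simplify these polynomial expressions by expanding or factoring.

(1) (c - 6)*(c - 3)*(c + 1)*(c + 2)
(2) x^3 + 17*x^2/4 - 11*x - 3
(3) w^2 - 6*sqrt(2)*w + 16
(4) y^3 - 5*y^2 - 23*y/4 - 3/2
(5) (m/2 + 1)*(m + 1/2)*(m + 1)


(1) = c^4 - 6*c^3 - 7*c^2 + 36*c + 36
(2) = (x - 2)*(x + 1/4)*(x + 6)
(3) = (w - 4*sqrt(2))*(w - 2*sqrt(2))
(4) = (y - 6)*(y + 1/2)^2
(5) = m^3/2 + 7*m^2/4 + 7*m/4 + 1/2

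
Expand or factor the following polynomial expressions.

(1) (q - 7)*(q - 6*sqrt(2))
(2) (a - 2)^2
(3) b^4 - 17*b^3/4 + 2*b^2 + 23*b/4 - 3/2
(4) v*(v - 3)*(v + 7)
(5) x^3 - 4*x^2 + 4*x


(1) = q^2 - 6*sqrt(2)*q - 7*q + 42*sqrt(2)
(2) = a^2 - 4*a + 4
(3) = (b - 3)*(b - 2)*(b - 1/4)*(b + 1)
(4) = v^3 + 4*v^2 - 21*v
(5) = x*(x - 2)^2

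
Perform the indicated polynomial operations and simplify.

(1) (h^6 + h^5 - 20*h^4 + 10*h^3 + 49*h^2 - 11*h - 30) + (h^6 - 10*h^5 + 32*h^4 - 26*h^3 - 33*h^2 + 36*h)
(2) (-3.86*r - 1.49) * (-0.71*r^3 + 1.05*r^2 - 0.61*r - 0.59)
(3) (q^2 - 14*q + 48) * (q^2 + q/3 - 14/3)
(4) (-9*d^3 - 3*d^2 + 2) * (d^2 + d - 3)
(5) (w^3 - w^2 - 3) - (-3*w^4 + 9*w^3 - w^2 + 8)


(1) = 2*h^6 - 9*h^5 + 12*h^4 - 16*h^3 + 16*h^2 + 25*h - 30
(2) = 2.7406*r^4 - 2.9951*r^3 + 0.7901*r^2 + 3.1863*r + 0.8791
(3) = q^4 - 41*q^3/3 + 116*q^2/3 + 244*q/3 - 224
(4) = -9*d^5 - 12*d^4 + 24*d^3 + 11*d^2 + 2*d - 6
(5) = 3*w^4 - 8*w^3 - 11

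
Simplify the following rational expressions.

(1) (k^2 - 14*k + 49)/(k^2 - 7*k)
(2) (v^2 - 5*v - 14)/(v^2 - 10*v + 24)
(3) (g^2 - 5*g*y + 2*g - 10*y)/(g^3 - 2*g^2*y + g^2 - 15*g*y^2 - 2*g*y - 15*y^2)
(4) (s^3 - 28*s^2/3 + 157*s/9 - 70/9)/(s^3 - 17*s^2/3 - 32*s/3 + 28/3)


(1) = (k - 7)/k
(2) = (v^2 - 5*v - 14)/(v^2 - 10*v + 24)
(3) = (g + 2)/(g^2 + 3*g*y + g + 3*y)
(4) = (3*s - 5)/(3*s + 6)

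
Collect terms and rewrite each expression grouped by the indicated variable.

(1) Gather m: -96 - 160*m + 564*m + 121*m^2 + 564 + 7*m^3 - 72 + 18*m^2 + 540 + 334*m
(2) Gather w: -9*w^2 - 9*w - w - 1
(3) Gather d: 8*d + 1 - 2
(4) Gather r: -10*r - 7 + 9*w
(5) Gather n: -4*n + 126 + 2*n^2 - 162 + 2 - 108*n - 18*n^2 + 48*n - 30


(1) = 7*m^3 + 139*m^2 + 738*m + 936
(2) = -9*w^2 - 10*w - 1
(3) = 8*d - 1
(4) = -10*r + 9*w - 7
(5) = -16*n^2 - 64*n - 64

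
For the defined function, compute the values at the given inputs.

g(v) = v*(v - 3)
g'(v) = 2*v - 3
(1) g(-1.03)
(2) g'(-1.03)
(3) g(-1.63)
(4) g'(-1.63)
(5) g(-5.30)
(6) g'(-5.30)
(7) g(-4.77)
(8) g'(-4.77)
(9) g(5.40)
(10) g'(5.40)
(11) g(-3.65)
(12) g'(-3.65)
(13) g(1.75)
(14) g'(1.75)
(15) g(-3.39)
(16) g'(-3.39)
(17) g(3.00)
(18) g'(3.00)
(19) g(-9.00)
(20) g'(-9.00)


(1) = 4.15
(2) = -5.06
(3) = 7.55
(4) = -6.26
(5) = 43.99
(6) = -13.60
(7) = 37.06
(8) = -12.54
(9) = 12.96
(10) = 7.80
(11) = 24.27
(12) = -10.30
(13) = -2.19
(14) = 0.50
(15) = 21.66
(16) = -9.78
(17) = 0.00
(18) = 3.00
(19) = 108.00
(20) = -21.00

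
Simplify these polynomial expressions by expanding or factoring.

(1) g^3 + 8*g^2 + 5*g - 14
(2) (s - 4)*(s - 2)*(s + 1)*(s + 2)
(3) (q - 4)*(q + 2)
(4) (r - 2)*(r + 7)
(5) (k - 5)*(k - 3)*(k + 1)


(1) = (g - 1)*(g + 2)*(g + 7)
(2) = s^4 - 3*s^3 - 8*s^2 + 12*s + 16
(3) = q^2 - 2*q - 8
(4) = r^2 + 5*r - 14
(5) = k^3 - 7*k^2 + 7*k + 15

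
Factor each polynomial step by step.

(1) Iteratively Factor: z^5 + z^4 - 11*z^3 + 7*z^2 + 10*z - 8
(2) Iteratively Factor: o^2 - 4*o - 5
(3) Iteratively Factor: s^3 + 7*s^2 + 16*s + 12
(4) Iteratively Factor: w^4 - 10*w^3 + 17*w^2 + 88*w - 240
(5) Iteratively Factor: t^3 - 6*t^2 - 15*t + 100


(1) = (z - 1)*(z^4 + 2*z^3 - 9*z^2 - 2*z + 8) = (z - 1)*(z + 1)*(z^3 + z^2 - 10*z + 8) = (z - 2)*(z - 1)*(z + 1)*(z^2 + 3*z - 4) = (z - 2)*(z - 1)^2*(z + 1)*(z + 4)
(2) = (o + 1)*(o - 5)
(3) = (s + 3)*(s^2 + 4*s + 4) = (s + 2)*(s + 3)*(s + 2)
(4) = (w - 4)*(w^3 - 6*w^2 - 7*w + 60) = (w - 4)*(w + 3)*(w^2 - 9*w + 20) = (w - 4)^2*(w + 3)*(w - 5)
(5) = (t + 4)*(t^2 - 10*t + 25) = (t - 5)*(t + 4)*(t - 5)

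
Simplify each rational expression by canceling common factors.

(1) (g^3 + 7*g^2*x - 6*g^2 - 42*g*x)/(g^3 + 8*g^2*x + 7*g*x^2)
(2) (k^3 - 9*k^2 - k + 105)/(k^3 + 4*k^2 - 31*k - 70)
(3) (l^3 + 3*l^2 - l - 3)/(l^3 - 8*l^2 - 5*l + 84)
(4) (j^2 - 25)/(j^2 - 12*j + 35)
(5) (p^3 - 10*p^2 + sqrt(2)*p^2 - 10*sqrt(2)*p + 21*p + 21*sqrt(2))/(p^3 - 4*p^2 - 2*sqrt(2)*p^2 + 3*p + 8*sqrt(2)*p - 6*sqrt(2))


(1) = (g - 6)/(g + x)
(2) = (k^2 - 4*k - 21)/(k^2 + 9*k + 14)
(3) = (l^2 - 1)/(l^2 - 11*l + 28)
(4) = (j + 5)/(j - 7)
(5) = (p^2 + p*(-7 + sqrt(2)) - 7*sqrt(2))/(p^2 + p*(-2*sqrt(2) - 1) + 2*sqrt(2))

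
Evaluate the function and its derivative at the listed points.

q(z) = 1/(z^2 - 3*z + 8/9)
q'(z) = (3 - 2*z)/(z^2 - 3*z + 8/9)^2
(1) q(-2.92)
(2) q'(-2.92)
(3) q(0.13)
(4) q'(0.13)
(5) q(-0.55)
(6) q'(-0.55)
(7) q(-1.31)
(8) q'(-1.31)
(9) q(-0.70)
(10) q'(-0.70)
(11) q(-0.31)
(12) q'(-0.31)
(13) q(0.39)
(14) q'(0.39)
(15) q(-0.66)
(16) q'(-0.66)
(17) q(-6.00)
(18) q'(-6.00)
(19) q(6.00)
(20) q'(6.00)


(1) = 0.06
(2) = 0.03
(3) = 1.94
(4) = 10.30
(5) = 0.35
(6) = 0.51
(7) = 0.15
(8) = 0.13
(9) = 0.29
(10) = 0.36
(11) = 0.52
(12) = 0.99
(13) = -7.75
(14) = 133.38
(15) = 0.30
(16) = 0.40
(17) = 0.02
(18) = 0.00
(19) = 0.05
(20) = -0.03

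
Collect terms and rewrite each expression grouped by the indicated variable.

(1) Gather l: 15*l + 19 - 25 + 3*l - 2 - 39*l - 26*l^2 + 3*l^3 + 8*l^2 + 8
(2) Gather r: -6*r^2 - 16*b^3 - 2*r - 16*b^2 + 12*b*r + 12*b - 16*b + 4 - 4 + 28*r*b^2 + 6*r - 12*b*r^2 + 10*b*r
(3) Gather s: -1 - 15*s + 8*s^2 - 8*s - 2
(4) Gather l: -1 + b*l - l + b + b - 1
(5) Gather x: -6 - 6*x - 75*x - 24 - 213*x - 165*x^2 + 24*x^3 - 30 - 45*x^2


(1) = 3*l^3 - 18*l^2 - 21*l
(2) = -16*b^3 - 16*b^2 - 4*b + r^2*(-12*b - 6) + r*(28*b^2 + 22*b + 4)
(3) = 8*s^2 - 23*s - 3
(4) = 2*b + l*(b - 1) - 2
(5) = 24*x^3 - 210*x^2 - 294*x - 60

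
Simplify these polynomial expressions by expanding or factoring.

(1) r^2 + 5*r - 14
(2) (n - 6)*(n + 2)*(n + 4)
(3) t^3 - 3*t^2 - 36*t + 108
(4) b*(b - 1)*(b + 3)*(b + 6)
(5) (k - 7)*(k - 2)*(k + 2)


(1) = (r - 2)*(r + 7)
(2) = n^3 - 28*n - 48
(3) = (t - 6)*(t - 3)*(t + 6)
(4) = b^4 + 8*b^3 + 9*b^2 - 18*b
(5) = k^3 - 7*k^2 - 4*k + 28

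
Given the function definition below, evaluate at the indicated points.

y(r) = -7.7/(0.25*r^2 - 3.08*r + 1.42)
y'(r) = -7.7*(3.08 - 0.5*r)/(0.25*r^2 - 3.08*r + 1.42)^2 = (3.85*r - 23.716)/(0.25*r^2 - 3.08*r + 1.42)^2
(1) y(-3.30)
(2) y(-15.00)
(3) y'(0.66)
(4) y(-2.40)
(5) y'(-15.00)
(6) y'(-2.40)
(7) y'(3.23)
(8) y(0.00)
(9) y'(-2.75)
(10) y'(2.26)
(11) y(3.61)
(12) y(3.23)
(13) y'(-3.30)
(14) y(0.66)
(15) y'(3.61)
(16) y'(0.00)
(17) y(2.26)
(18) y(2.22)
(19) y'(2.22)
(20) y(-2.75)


(1) = -0.54
(2) = -0.07
(3) = -83.39
(4) = -0.75
(5) = -0.01
(6) = -0.31
(7) = -0.32
(8) = -5.42
(9) = -0.25
(10) = -0.83
(11) = 1.20
(12) = 1.30
(13) = -0.18
(14) = 15.28
(15) = -0.24
(16) = -11.76
(17) = 1.81
(18) = 1.84
(19) = -0.87
(20) = -0.65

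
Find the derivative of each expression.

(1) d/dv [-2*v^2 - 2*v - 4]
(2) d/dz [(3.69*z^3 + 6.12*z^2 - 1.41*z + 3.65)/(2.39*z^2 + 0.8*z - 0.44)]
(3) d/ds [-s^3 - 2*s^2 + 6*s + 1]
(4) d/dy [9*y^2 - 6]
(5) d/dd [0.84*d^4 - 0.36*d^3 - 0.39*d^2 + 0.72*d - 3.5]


(1) = -4*v - 2
(2) = (8.8191*z^4 + 5.904*z^3 + 3.3951*z^2 - 22.8326*z - 2.2996)/(5.7121*z^4 + 3.824*z^3 - 1.4632*z^2 - 0.704*z + 0.1936)
(3) = -3*s^2 - 4*s + 6
(4) = 18*y
(5) = 3.36*d^3 - 1.08*d^2 - 0.78*d + 0.72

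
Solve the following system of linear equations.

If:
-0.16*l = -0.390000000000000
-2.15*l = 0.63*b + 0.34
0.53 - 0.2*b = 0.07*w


Then:
b = -8.86
l = 2.44
w = 32.88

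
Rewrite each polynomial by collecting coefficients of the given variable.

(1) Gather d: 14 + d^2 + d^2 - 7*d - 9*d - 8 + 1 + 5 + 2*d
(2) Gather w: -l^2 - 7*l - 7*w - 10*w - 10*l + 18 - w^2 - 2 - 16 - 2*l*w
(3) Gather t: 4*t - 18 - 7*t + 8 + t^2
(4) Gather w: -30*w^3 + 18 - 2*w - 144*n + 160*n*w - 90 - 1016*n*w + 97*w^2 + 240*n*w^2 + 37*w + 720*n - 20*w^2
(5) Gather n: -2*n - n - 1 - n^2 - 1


(1) = 2*d^2 - 14*d + 12
(2) = -l^2 - 17*l - w^2 + w*(-2*l - 17)
(3) = t^2 - 3*t - 10
(4) = 576*n - 30*w^3 + w^2*(240*n + 77) + w*(35 - 856*n) - 72
(5) = -n^2 - 3*n - 2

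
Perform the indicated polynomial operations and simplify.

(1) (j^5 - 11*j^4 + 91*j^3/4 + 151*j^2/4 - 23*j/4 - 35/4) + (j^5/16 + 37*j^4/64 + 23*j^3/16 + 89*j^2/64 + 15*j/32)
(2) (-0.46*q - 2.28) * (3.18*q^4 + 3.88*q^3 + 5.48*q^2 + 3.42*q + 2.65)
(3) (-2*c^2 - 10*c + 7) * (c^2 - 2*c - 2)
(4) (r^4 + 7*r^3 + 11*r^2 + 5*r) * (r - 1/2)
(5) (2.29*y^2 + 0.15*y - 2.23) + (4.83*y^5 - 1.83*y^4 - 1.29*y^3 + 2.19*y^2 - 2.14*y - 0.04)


(1) = 17*j^5/16 - 667*j^4/64 + 387*j^3/16 + 2505*j^2/64 - 169*j/32 - 35/4
(2) = -1.4628*q^5 - 9.0352*q^4 - 11.3672*q^3 - 14.0676*q^2 - 9.0166*q - 6.042
(3) = -2*c^4 - 6*c^3 + 31*c^2 + 6*c - 14
(4) = r^5 + 13*r^4/2 + 15*r^3/2 - r^2/2 - 5*r/2
(5) = 4.83*y^5 - 1.83*y^4 - 1.29*y^3 + 4.48*y^2 - 1.99*y - 2.27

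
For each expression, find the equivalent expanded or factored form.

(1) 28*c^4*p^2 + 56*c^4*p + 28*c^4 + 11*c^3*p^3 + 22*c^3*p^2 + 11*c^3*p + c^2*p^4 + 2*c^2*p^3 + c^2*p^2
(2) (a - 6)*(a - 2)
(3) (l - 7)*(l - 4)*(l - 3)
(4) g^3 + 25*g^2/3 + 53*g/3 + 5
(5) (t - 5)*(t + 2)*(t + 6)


(1) = (4*c + p)*(7*c + p)*(c*p + c)^2
(2) = a^2 - 8*a + 12
(3) = l^3 - 14*l^2 + 61*l - 84
(4) = (g + 1/3)*(g + 3)*(g + 5)
(5) = t^3 + 3*t^2 - 28*t - 60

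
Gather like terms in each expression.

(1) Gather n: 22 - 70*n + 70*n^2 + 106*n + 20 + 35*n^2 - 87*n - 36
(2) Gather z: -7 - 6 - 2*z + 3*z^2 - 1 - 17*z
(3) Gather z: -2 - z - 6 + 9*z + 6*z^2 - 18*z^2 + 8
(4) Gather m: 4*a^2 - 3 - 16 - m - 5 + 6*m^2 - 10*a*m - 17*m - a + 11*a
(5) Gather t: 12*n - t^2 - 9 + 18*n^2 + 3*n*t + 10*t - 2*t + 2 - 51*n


(1) = 105*n^2 - 51*n + 6
(2) = 3*z^2 - 19*z - 14
(3) = -12*z^2 + 8*z
(4) = 4*a^2 + 10*a + 6*m^2 + m*(-10*a - 18) - 24
(5) = 18*n^2 - 39*n - t^2 + t*(3*n + 8) - 7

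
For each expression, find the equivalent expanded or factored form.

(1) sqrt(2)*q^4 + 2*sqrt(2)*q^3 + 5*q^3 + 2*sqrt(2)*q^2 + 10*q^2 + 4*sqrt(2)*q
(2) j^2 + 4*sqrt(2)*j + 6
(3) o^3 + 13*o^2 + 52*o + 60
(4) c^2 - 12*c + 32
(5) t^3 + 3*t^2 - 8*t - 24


(1) = q*(q + 2)*(q + 2*sqrt(2))*(sqrt(2)*q + 1)
(2) = (j + sqrt(2))*(j + 3*sqrt(2))
(3) = (o + 2)*(o + 5)*(o + 6)
(4) = (c - 8)*(c - 4)
(5) = (t + 3)*(t - 2*sqrt(2))*(t + 2*sqrt(2))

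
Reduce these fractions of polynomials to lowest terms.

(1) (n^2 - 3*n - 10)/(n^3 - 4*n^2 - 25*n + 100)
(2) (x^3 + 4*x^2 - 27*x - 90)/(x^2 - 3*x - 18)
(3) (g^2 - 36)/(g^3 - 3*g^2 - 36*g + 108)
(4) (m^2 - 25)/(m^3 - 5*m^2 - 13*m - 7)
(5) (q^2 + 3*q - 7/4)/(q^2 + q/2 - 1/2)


(1) = (n + 2)/(n^2 + n - 20)
(2) = (x^2 + x - 30)/(x - 6)
(3) = 1/(g - 3)
(4) = (m^2 - 25)/(m^3 - 5*m^2 - 13*m - 7)
(5) = (2*q + 7)/(2*q + 2)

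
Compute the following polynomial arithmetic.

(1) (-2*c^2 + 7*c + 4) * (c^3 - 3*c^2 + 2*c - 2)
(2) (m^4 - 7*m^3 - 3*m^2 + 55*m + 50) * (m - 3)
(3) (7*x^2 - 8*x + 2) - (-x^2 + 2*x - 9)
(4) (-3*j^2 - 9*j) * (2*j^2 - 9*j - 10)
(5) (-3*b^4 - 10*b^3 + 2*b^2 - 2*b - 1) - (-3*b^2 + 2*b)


(1) = -2*c^5 + 13*c^4 - 21*c^3 + 6*c^2 - 6*c - 8
(2) = m^5 - 10*m^4 + 18*m^3 + 64*m^2 - 115*m - 150
(3) = 8*x^2 - 10*x + 11
(4) = -6*j^4 + 9*j^3 + 111*j^2 + 90*j
(5) = -3*b^4 - 10*b^3 + 5*b^2 - 4*b - 1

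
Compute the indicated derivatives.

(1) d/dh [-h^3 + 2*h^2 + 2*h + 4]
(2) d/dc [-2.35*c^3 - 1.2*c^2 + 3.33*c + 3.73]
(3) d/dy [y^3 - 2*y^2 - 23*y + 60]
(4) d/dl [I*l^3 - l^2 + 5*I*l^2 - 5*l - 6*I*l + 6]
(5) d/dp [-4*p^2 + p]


(1) = -3*h^2 + 4*h + 2
(2) = -7.05*c^2 - 2.4*c + 3.33
(3) = 3*y^2 - 4*y - 23
(4) = 3*I*l^2 + l*(-2 + 10*I) - 5 - 6*I
(5) = 1 - 8*p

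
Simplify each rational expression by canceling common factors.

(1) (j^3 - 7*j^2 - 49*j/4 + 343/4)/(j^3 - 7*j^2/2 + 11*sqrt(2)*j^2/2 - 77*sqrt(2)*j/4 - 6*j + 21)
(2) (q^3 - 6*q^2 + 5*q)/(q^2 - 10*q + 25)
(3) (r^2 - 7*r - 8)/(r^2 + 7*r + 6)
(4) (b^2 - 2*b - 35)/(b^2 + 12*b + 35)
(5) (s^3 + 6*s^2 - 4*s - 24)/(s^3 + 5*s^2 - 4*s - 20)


(1) = (16*j^2 - 56*j - 392)/(16*j^2 + 88*sqrt(2)*j - 96)
(2) = (q^2 - q)/(q - 5)
(3) = (r - 8)/(r + 6)
(4) = (b - 7)/(b + 7)
(5) = (s + 6)/(s + 5)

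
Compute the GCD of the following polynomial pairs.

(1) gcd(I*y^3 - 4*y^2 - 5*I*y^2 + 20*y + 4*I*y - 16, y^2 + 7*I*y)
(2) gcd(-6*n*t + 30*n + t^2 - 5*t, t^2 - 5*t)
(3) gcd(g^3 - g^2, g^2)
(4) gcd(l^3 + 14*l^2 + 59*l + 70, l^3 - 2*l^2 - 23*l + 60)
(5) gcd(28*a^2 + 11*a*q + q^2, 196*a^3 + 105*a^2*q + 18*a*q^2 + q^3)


(1) = 1
(2) = t - 5
(3) = gcd(g^2*(g - 1), g^2) = g^2
(4) = gcd((l + 2)*(l + 5)*(l + 7), (l - 4)*(l - 3)*(l + 5)) = l + 5
(5) = gcd((4*a + q)*(7*a + q), (4*a + q)*(7*a + q)^2) = 28*a^2 + 11*a*q + q^2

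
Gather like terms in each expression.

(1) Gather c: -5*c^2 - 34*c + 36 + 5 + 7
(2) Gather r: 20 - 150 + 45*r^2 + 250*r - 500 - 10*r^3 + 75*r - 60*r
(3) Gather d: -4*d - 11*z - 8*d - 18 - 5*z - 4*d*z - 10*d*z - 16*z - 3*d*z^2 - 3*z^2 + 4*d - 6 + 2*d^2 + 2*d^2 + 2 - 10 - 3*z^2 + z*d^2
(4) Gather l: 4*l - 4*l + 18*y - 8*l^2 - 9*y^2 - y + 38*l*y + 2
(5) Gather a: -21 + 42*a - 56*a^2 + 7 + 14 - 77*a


(1) = -5*c^2 - 34*c + 48
(2) = -10*r^3 + 45*r^2 + 265*r - 630
(3) = d^2*(z + 4) + d*(-3*z^2 - 14*z - 8) - 6*z^2 - 32*z - 32
(4) = -8*l^2 + 38*l*y - 9*y^2 + 17*y + 2
(5) = -56*a^2 - 35*a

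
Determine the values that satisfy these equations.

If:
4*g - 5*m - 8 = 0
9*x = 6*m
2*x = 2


Then:
g = 31/8
m = 3/2
x = 1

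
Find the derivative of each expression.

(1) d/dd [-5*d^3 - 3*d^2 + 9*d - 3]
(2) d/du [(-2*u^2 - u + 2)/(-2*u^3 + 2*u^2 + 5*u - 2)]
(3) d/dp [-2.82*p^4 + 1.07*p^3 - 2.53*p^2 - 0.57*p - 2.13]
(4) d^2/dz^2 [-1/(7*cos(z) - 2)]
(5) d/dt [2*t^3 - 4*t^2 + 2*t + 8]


(1) = -15*d^2 - 6*d + 9
(2) = 4*(-u^4 - u^3 + u^2 - 2)/(4*u^6 - 8*u^5 - 16*u^4 + 28*u^3 + 17*u^2 - 20*u + 4)
(3) = -11.28*p^3 + 3.21*p^2 - 5.06*p - 0.57
(4) = 7*(-7*sin(z)^2 + 2*cos(z) - 7)/(7*cos(z) - 2)^3
(5) = 6*t^2 - 8*t + 2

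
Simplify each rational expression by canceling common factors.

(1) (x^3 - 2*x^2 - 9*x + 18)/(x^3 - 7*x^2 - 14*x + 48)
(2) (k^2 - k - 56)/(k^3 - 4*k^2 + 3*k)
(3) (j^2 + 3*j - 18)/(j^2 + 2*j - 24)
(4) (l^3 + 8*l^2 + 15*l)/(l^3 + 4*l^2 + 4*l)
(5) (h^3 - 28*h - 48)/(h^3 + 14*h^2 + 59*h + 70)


(1) = (x - 3)/(x - 8)
(2) = (k^2 - k - 56)/(k^3 - 4*k^2 + 3*k)
(3) = (j - 3)/(j - 4)
(4) = (l^2 + 8*l + 15)/(l^2 + 4*l + 4)
(5) = (h^2 - 2*h - 24)/(h^2 + 12*h + 35)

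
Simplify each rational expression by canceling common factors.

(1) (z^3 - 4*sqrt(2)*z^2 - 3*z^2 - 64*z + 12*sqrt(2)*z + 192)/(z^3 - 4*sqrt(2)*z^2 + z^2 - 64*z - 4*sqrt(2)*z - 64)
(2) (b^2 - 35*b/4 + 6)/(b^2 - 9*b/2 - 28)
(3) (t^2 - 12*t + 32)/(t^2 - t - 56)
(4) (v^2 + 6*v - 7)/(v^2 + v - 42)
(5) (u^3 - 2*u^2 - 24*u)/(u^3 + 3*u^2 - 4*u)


(1) = (z - 3)/(z + 1)
(2) = (4*b - 3)/(4*b + 14)
(3) = (t - 4)/(t + 7)
(4) = (v - 1)/(v - 6)
(5) = (u - 6)/(u - 1)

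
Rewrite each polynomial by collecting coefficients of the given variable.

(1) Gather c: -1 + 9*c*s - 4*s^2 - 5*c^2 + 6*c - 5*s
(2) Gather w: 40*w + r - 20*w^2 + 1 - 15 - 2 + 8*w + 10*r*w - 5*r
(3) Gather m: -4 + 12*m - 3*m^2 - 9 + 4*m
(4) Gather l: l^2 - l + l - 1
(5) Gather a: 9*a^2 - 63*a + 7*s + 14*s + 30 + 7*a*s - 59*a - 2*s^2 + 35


(1) = -5*c^2 + c*(9*s + 6) - 4*s^2 - 5*s - 1
(2) = -4*r - 20*w^2 + w*(10*r + 48) - 16
(3) = -3*m^2 + 16*m - 13
(4) = l^2 - 1
(5) = 9*a^2 + a*(7*s - 122) - 2*s^2 + 21*s + 65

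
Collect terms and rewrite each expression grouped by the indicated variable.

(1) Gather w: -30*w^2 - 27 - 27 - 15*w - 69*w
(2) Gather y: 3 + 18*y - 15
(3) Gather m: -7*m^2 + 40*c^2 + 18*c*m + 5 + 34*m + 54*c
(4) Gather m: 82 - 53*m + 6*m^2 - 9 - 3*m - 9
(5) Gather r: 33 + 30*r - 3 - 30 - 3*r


(1) = -30*w^2 - 84*w - 54
(2) = 18*y - 12
(3) = 40*c^2 + 54*c - 7*m^2 + m*(18*c + 34) + 5
(4) = 6*m^2 - 56*m + 64
(5) = 27*r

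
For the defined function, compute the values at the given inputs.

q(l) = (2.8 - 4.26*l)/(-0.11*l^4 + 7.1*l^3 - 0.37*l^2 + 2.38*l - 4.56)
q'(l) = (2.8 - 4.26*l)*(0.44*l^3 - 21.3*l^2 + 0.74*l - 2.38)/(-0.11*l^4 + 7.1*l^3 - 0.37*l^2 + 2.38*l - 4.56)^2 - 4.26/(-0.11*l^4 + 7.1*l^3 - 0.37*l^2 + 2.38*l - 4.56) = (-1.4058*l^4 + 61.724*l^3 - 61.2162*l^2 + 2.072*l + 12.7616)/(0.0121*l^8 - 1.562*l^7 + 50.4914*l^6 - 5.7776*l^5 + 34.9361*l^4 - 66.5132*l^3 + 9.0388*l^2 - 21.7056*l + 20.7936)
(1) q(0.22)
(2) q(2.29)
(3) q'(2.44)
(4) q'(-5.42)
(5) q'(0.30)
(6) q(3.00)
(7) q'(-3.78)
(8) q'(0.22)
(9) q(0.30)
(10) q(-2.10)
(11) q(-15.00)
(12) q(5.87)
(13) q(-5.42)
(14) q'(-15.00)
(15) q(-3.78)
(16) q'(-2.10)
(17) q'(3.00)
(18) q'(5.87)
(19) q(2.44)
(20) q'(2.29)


(1) = -0.47
(2) = -0.09
(3) = 0.05
(4) = -0.01
(5) = 0.70
(6) = -0.05
(7) = -0.02
(8) = 0.69
(9) = -0.41
(10) = -0.15
(11) = -0.00
(12) = -0.02
(13) = -0.02
(14) = -0.00
(15) = -0.04
(16) = -0.14
(17) = 0.03
(18) = 0.01
(19) = -0.08
(20) = 0.06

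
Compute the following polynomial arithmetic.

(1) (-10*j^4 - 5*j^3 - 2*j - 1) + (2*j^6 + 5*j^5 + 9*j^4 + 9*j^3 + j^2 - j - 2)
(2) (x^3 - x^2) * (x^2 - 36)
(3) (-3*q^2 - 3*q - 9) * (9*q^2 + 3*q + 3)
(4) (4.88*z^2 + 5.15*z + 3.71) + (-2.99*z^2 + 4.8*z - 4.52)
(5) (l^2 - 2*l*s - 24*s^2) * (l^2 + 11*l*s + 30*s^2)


(1) = 2*j^6 + 5*j^5 - j^4 + 4*j^3 + j^2 - 3*j - 3
(2) = x^5 - x^4 - 36*x^3 + 36*x^2
(3) = -27*q^4 - 36*q^3 - 99*q^2 - 36*q - 27
(4) = 1.89*z^2 + 9.95*z - 0.81
(5) = l^4 + 9*l^3*s - 16*l^2*s^2 - 324*l*s^3 - 720*s^4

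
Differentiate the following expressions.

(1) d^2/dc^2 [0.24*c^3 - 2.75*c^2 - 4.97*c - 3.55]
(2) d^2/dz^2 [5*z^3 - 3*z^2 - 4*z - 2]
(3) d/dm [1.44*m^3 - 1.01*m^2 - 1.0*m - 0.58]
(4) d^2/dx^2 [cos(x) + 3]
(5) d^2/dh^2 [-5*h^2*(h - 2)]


(1) = 1.44*c - 5.5
(2) = 30*z - 6
(3) = 4.32*m^2 - 2.02*m - 1.0
(4) = -cos(x)
(5) = 20 - 30*h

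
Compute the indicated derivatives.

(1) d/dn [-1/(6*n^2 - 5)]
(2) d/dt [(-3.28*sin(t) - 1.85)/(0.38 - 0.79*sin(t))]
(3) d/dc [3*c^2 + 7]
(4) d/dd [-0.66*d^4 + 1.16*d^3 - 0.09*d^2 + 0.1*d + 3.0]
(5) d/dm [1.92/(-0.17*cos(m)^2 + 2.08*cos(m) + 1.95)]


(1) = 12*n/(6*n^2 - 5)^2
(2) = -2.7079*cos(t)/(0.79*sin(t) - 0.38)^2
(3) = 6*c
(4) = -2.64*d^3 + 3.48*d^2 - 0.18*d + 0.1
(5) = (3.9936 - 0.6528*cos(m))*sin(m)/(-0.17*cos(m)^2 + 2.08*cos(m) + 1.95)^2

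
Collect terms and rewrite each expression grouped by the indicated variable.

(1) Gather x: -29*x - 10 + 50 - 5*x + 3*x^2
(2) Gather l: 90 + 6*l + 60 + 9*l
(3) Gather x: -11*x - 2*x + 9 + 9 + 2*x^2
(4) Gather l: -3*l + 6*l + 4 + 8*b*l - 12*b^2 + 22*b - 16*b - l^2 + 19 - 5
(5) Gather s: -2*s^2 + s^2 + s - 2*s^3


(1) = 3*x^2 - 34*x + 40
(2) = 15*l + 150
(3) = 2*x^2 - 13*x + 18
(4) = -12*b^2 + 6*b - l^2 + l*(8*b + 3) + 18
(5) = -2*s^3 - s^2 + s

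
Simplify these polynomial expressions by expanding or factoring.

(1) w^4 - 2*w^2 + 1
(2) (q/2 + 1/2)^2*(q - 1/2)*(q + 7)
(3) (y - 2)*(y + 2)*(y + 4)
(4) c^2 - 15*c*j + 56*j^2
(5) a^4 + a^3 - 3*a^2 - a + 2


(1) = (w - 1)^2*(w + 1)^2
(2) = q^4/4 + 17*q^3/8 + 21*q^2/8 - q/8 - 7/8
(3) = y^3 + 4*y^2 - 4*y - 16
(4) = (c - 8*j)*(c - 7*j)
(5) = (a - 1)^2*(a + 1)*(a + 2)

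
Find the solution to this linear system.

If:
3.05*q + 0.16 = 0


Then:
q = -0.05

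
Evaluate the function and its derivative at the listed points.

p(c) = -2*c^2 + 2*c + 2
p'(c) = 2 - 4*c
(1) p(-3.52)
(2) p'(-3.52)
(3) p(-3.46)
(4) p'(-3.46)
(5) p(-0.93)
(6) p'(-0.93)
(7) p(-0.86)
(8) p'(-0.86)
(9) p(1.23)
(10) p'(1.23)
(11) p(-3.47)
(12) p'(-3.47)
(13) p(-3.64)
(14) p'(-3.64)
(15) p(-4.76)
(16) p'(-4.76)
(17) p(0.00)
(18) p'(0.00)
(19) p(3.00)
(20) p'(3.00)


(1) = -29.82
(2) = 16.08
(3) = -28.86
(4) = 15.84
(5) = -1.59
(6) = 5.72
(7) = -1.20
(8) = 5.44
(9) = 1.43
(10) = -2.92
(11) = -29.02
(12) = 15.88
(13) = -31.78
(14) = 16.56
(15) = -52.84
(16) = 21.04
(17) = 2.00
(18) = 2.00
(19) = -10.00
(20) = -10.00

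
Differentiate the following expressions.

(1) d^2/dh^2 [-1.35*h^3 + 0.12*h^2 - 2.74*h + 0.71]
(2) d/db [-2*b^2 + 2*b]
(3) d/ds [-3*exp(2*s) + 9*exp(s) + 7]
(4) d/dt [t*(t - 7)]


(1) = 0.24 - 8.1*h
(2) = 2 - 4*b
(3) = (9 - 6*exp(s))*exp(s)
(4) = 2*t - 7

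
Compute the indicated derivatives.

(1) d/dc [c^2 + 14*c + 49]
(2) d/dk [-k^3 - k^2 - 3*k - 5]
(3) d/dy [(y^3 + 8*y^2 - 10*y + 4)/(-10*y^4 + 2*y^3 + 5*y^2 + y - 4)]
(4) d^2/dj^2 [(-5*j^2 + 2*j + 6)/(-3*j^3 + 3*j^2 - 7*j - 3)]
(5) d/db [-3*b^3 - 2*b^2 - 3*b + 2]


(1) = 2*c + 14
(2) = -3*k^2 - 2*k - 3
(3) = (10*y^6 + 160*y^5 - 311*y^4 + 202*y^3 + 22*y^2 - 104*y + 36)/(100*y^8 - 40*y^7 - 96*y^6 + 109*y^4 - 6*y^3 - 39*y^2 - 8*y + 16)
(4) = 6*(15*j^6 - 18*j^5 - 195*j^4 + 82*j^3 - 99*j^2 + 162*j - 87)/(27*j^9 - 81*j^8 + 270*j^7 - 324*j^6 + 468*j^5 + 18*j^4 + 46*j^3 + 360*j^2 + 189*j + 27)
(5) = -9*b^2 - 4*b - 3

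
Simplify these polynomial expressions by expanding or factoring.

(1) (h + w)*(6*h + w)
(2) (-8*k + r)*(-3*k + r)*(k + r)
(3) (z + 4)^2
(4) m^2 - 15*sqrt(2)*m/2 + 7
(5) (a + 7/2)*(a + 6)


(1) = 6*h^2 + 7*h*w + w^2
(2) = 24*k^3 + 13*k^2*r - 10*k*r^2 + r^3
(3) = z^2 + 8*z + 16
(4) = (m - 7*sqrt(2))*(m - sqrt(2)/2)
(5) = a^2 + 19*a/2 + 21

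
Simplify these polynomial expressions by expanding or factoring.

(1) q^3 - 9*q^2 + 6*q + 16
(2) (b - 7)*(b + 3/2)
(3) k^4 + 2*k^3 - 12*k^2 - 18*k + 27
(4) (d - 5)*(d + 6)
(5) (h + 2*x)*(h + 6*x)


(1) = (q - 8)*(q - 2)*(q + 1)
(2) = b^2 - 11*b/2 - 21/2
(3) = (k - 3)*(k - 1)*(k + 3)^2
(4) = d^2 + d - 30
(5) = h^2 + 8*h*x + 12*x^2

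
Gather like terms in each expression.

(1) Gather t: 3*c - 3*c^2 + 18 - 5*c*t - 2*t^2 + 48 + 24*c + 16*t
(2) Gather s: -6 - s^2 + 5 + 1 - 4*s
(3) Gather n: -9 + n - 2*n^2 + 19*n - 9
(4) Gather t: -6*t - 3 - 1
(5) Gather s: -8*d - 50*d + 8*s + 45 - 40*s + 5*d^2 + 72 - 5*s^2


(1) = -3*c^2 + 27*c - 2*t^2 + t*(16 - 5*c) + 66
(2) = -s^2 - 4*s
(3) = -2*n^2 + 20*n - 18
(4) = -6*t - 4
(5) = 5*d^2 - 58*d - 5*s^2 - 32*s + 117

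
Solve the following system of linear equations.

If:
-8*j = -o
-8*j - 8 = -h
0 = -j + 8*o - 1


Then:
h = 512/63
j = 1/63
o = 8/63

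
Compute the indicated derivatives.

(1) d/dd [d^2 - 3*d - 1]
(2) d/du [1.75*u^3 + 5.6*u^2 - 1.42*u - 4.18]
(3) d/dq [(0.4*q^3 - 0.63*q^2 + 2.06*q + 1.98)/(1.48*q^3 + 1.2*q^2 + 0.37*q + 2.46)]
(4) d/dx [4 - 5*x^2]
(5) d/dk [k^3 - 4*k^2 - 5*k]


(1) = 2*d - 3
(2) = 5.25*u^2 + 11.2*u - 1.42
(3) = (1.4124*q^4 - 5.8016*q^3 - 8.5443*q^2 - 7.8516*q + 4.335)/(2.1904*q^6 + 3.552*q^5 + 2.5352*q^4 + 8.1696*q^3 + 6.0409*q^2 + 1.8204*q + 6.0516)
(4) = -10*x
(5) = 3*k^2 - 8*k - 5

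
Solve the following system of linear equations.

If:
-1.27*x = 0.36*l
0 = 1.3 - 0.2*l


Then:
l = 6.50
x = -1.84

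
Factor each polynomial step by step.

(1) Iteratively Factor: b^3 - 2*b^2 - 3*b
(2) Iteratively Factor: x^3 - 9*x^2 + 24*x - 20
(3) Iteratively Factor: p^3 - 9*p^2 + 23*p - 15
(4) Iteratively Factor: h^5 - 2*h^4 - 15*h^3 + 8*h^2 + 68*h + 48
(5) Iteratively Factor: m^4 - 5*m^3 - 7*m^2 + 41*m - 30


(1) = (b + 1)*(b^2 - 3*b) = (b - 3)*(b + 1)*(b)
(2) = (x - 2)*(x^2 - 7*x + 10) = (x - 2)^2*(x - 5)
(3) = (p - 1)*(p^2 - 8*p + 15) = (p - 5)*(p - 1)*(p - 3)
(4) = (h + 2)*(h^4 - 4*h^3 - 7*h^2 + 22*h + 24) = (h + 1)*(h + 2)*(h^3 - 5*h^2 - 2*h + 24) = (h - 3)*(h + 1)*(h + 2)*(h^2 - 2*h - 8) = (h - 4)*(h - 3)*(h + 1)*(h + 2)*(h + 2)
(5) = (m - 2)*(m^3 - 3*m^2 - 13*m + 15) = (m - 5)*(m - 2)*(m^2 + 2*m - 3) = (m - 5)*(m - 2)*(m + 3)*(m - 1)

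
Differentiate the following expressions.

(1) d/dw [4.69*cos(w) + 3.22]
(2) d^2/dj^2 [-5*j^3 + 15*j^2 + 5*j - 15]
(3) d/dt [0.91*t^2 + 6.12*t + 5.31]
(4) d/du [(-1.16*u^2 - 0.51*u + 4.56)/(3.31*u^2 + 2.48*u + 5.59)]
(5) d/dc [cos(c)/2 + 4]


(1) = -4.69*sin(w)
(2) = 30 - 30*j
(3) = 1.82*t + 6.12
(4) = (-1.1887*u^2 - 43.156*u - 14.1597)/(10.9561*u^4 + 16.4176*u^3 + 43.1562*u^2 + 27.7264*u + 31.2481)
(5) = -sin(c)/2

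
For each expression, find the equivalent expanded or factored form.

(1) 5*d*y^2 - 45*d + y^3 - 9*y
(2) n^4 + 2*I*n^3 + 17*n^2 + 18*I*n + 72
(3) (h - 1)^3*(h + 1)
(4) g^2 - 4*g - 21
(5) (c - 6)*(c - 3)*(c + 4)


(1) = (5*d + y)*(y - 3)*(y + 3)
(2) = (n - 3*I)*(n - 2*I)*(n + 3*I)*(n + 4*I)
(3) = h^4 - 2*h^3 + 2*h - 1
(4) = (g - 7)*(g + 3)
(5) = c^3 - 5*c^2 - 18*c + 72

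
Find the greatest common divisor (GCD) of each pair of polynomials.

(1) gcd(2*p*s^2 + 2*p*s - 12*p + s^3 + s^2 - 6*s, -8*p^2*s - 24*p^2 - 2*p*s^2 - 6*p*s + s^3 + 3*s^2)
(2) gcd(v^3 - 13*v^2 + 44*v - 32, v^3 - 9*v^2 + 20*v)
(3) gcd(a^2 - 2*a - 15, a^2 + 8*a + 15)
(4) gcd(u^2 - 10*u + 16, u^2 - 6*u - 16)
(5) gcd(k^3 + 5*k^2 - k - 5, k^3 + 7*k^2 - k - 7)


(1) = 2*p*s + 6*p + s^2 + 3*s
(2) = gcd((v - 8)*(v - 4)*(v - 1), v*(v - 5)*(v - 4)) = v - 4
(3) = gcd((a - 5)*(a + 3), (a + 3)*(a + 5)) = a + 3
(4) = gcd((u - 8)*(u - 2), (u - 8)*(u + 2)) = u - 8
(5) = k^2 - 1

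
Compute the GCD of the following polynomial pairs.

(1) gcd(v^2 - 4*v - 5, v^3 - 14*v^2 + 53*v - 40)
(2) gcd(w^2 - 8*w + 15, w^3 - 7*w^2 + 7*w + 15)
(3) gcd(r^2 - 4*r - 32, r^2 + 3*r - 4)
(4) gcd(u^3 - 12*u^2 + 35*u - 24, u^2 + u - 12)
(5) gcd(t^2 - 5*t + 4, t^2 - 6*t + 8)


(1) = gcd((v - 5)*(v + 1), (v - 8)*(v - 5)*(v - 1)) = v - 5
(2) = w^2 - 8*w + 15
(3) = gcd((r - 8)*(r + 4), (r - 1)*(r + 4)) = r + 4
(4) = u - 3
(5) = t - 4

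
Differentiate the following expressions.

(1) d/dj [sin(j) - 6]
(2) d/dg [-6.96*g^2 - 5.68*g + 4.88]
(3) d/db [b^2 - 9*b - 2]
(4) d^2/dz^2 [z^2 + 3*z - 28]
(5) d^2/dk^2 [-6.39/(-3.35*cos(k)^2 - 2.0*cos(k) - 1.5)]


(1) = cos(j)
(2) = -13.92*g - 5.68
(3) = 2*b - 9
(4) = 2
(5) = (-286.8471*(1 - cos(k)^2)^2 - 128.439*cos(k)^3 - 40.54455*cos(k)^2 + 276.048*cos(k) + 273.7476)/(3.35*cos(k)^2 + 2.0*cos(k) + 1.5)^3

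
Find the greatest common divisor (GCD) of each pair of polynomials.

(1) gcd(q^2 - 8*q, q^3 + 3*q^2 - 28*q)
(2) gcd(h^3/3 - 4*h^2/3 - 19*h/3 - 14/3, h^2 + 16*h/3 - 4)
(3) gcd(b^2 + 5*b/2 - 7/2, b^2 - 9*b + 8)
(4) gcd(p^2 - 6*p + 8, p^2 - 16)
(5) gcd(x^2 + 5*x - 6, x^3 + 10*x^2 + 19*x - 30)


(1) = gcd(q*(q - 8), q*(q - 4)*(q + 7)) = q
(2) = gcd((h/3 + 1/3)*(h - 7)*(h + 2), (h - 2/3)*(h + 6)) = 1
(3) = b - 1
(4) = gcd((p - 4)*(p - 2), (p - 4)*(p + 4)) = p - 4
(5) = x^2 + 5*x - 6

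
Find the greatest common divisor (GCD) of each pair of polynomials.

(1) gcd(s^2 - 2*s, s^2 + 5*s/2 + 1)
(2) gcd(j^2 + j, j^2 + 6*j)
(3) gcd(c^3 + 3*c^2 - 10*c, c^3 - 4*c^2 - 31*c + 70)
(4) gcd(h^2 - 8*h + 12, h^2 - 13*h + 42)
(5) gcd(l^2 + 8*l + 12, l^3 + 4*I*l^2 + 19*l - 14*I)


(1) = gcd(s*(s - 2), (s + 1/2)*(s + 2)) = 1
(2) = j
(3) = gcd(c*(c - 2)*(c + 5), (c - 7)*(c - 2)*(c + 5)) = c^2 + 3*c - 10
(4) = h - 6
(5) = gcd((l + 2)*(l + 6), (l - 2*I)*(l - I)*(l + 7*I)) = 1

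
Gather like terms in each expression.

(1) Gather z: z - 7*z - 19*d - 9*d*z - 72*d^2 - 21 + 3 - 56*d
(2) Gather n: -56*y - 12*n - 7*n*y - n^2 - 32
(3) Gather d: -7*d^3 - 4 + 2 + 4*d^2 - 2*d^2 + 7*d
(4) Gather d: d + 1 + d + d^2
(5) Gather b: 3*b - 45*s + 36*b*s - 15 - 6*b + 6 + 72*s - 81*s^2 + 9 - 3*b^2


(1) = -72*d^2 - 75*d + z*(-9*d - 6) - 18
(2) = -n^2 + n*(-7*y - 12) - 56*y - 32
(3) = -7*d^3 + 2*d^2 + 7*d - 2
(4) = d^2 + 2*d + 1
(5) = -3*b^2 + b*(36*s - 3) - 81*s^2 + 27*s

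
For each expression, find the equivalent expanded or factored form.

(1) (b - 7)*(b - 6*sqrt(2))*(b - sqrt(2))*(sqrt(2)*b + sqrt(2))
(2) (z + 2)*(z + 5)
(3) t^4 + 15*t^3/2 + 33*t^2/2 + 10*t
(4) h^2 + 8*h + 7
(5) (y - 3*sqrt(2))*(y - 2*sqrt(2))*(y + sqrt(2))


(1) = sqrt(2)*b^4 - 14*b^3 - 6*sqrt(2)*b^3 + 5*sqrt(2)*b^2 + 84*b^2 - 72*sqrt(2)*b + 98*b - 84*sqrt(2)
(2) = z^2 + 7*z + 10
(3) = t*(t + 1)*(t + 5/2)*(t + 4)
(4) = (h + 1)*(h + 7)
(5) = y^3 - 4*sqrt(2)*y^2 + 2*y + 12*sqrt(2)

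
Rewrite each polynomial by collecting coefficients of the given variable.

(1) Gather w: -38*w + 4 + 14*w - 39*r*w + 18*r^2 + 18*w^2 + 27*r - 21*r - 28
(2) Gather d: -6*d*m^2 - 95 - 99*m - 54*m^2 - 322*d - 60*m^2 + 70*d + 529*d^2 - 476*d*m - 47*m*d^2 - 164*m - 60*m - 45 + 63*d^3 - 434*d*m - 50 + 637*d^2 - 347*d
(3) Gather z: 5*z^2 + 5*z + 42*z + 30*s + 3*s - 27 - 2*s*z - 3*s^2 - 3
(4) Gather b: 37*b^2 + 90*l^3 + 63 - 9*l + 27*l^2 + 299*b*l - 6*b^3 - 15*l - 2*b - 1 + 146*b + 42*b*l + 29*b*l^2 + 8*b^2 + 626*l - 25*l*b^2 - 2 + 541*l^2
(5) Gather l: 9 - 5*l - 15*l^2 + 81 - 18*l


(1) = 18*r^2 + 6*r + 18*w^2 + w*(-39*r - 24) - 24
(2) = 63*d^3 + d^2*(1166 - 47*m) + d*(-6*m^2 - 910*m - 599) - 114*m^2 - 323*m - 190
(3) = -3*s^2 + 33*s + 5*z^2 + z*(47 - 2*s) - 30
(4) = -6*b^3 + b^2*(45 - 25*l) + b*(29*l^2 + 341*l + 144) + 90*l^3 + 568*l^2 + 602*l + 60
(5) = -15*l^2 - 23*l + 90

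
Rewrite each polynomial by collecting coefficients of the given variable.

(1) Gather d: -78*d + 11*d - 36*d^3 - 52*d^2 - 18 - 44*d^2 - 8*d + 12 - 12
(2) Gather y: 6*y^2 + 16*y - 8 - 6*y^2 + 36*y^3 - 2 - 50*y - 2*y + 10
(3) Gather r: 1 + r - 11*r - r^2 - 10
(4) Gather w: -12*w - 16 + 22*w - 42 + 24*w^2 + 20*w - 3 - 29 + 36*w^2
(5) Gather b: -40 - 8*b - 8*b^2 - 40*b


(1) = -36*d^3 - 96*d^2 - 75*d - 18
(2) = 36*y^3 - 36*y
(3) = -r^2 - 10*r - 9
(4) = 60*w^2 + 30*w - 90
(5) = -8*b^2 - 48*b - 40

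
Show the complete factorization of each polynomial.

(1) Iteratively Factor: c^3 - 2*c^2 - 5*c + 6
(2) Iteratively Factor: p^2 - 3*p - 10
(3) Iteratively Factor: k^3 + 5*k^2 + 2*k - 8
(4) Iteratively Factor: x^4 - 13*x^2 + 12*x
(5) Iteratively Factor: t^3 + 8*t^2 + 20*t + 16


(1) = (c - 1)*(c^2 - c - 6) = (c - 3)*(c - 1)*(c + 2)
(2) = (p - 5)*(p + 2)
(3) = (k - 1)*(k^2 + 6*k + 8) = (k - 1)*(k + 2)*(k + 4)
(4) = (x)*(x^3 - 13*x + 12) = x*(x - 1)*(x^2 + x - 12) = x*(x - 1)*(x + 4)*(x - 3)
(5) = (t + 2)*(t^2 + 6*t + 8) = (t + 2)*(t + 4)*(t + 2)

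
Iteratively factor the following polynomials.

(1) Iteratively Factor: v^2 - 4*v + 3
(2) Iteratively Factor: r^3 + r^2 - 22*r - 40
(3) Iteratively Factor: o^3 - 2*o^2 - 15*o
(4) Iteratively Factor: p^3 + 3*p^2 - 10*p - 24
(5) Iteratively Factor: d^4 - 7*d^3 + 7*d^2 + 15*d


(1) = (v - 1)*(v - 3)
(2) = (r - 5)*(r^2 + 6*r + 8) = (r - 5)*(r + 4)*(r + 2)
(3) = (o)*(o^2 - 2*o - 15) = o*(o + 3)*(o - 5)
(4) = (p + 2)*(p^2 + p - 12) = (p + 2)*(p + 4)*(p - 3)
(5) = (d)*(d^3 - 7*d^2 + 7*d + 15) = d*(d - 3)*(d^2 - 4*d - 5) = d*(d - 5)*(d - 3)*(d + 1)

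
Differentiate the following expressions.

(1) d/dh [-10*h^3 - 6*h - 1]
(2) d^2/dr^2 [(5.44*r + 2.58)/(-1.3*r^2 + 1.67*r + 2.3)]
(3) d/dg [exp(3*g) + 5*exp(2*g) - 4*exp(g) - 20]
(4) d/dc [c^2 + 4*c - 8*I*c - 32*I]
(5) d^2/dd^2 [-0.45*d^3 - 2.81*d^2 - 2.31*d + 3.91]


(1) = -30*h^2 - 6
(2) = ((2.6*r - 1.67)*(5.2*r - 3.34)*(5.44*r + 2.58) + (42.432*r - 11.4616)*(-1.3*r^2 + 1.67*r + 2.3))/(-1.3*r^2 + 1.67*r + 2.3)^3
(3) = (3*exp(2*g) + 10*exp(g) - 4)*exp(g)
(4) = 2*c + 4 - 8*I
(5) = -2.7*d - 5.62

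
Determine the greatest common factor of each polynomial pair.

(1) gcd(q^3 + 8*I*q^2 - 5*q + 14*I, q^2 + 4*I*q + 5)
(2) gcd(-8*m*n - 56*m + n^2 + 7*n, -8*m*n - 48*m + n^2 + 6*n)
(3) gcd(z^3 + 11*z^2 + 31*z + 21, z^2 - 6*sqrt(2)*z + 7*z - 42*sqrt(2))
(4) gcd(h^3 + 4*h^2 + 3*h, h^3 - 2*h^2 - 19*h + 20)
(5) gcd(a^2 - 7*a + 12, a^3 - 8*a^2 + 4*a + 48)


(1) = q - I
(2) = gcd((-8*m + n)*(n + 7), (-8*m + n)*(n + 6)) = 8*m - n
(3) = z + 7
(4) = 1
(5) = a - 4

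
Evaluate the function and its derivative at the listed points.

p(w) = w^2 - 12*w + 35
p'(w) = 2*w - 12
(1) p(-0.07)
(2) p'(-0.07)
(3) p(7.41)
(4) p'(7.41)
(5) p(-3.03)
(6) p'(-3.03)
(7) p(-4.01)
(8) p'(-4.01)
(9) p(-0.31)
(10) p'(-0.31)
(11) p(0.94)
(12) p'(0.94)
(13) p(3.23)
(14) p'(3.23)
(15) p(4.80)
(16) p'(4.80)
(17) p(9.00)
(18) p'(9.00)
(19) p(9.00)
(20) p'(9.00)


(1) = 35.84
(2) = -12.14
(3) = 0.99
(4) = 2.82
(5) = 80.54
(6) = -18.06
(7) = 99.20
(8) = -20.02
(9) = 38.82
(10) = -12.62
(11) = 24.60
(12) = -10.12
(13) = 6.67
(14) = -5.54
(15) = 0.44
(16) = -2.40
(17) = 8.00
(18) = 6.00
(19) = 8.00
(20) = 6.00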